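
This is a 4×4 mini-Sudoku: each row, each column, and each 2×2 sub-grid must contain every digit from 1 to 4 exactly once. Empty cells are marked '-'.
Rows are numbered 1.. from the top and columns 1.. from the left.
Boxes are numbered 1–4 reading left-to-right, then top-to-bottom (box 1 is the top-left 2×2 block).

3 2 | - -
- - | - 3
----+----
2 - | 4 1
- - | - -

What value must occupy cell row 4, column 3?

Cell row 4, column 3 itself could take any of {2, 3} by direct elimination.
Consider where 3 can go in box 4.
row 4, column 4 is out (column 4 already has a 3).
So the only cell in box 4 that can hold 3 is row 4, column 3.
Therefore row 4, column 3 = 3.

3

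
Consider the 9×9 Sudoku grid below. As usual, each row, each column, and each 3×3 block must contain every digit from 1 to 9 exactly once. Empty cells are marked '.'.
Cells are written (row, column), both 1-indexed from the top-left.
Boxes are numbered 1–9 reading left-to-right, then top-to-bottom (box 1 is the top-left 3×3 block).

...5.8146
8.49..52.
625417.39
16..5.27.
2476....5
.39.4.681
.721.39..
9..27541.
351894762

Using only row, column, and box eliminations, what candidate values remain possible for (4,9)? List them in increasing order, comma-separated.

Row 4 already contains {1, 2, 5, 6, 7}.
Column 9 already contains {1, 2, 5, 6, 9}.
Its 3×3 block (box 6) already contains {1, 2, 5, 6, 7, 8}.
Removing those from 1–9 leaves {3, 4} as the candidates for (4,9).

3,4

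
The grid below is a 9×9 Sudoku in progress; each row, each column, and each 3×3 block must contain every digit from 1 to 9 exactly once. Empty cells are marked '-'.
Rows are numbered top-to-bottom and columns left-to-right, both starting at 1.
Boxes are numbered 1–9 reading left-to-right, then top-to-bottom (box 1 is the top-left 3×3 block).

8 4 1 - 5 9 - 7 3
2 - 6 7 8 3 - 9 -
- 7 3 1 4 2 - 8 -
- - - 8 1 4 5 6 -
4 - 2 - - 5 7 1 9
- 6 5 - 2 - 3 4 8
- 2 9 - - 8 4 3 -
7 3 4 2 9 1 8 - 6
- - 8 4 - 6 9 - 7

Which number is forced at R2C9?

4

Cell R2C9 itself could take any of {1, 4, 5} by direct elimination.
Consider where 4 can go in row 2.
R2C2 is out (column 2 already has a 4).
R2C7 is out (column 7 already has a 4).
So the only cell in row 2 that can hold 4 is R2C9.
Therefore R2C9 = 4.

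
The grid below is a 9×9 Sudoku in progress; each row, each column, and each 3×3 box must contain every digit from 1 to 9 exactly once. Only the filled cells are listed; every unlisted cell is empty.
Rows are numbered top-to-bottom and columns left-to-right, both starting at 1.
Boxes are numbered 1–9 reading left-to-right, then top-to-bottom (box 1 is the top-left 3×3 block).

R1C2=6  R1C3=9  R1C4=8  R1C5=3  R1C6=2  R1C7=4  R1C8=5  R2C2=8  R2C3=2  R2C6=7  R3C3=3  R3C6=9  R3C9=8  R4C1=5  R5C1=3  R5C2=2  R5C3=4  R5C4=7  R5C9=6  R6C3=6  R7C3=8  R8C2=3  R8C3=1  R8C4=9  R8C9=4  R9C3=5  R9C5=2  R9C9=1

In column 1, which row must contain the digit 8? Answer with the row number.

Consider where 8 can go in column 1.
R1C1 is out (row 1 already has a 8). R2C1 is out (row 2 already has a 8). R3C1 is out (row 3 already has a 8). R7C1 is out (row 7 already has a 8). The remaining empty cells in column 1 are similarly blocked.
So the only cell in column 1 that can hold 8 is R6C1.
That is row 6.

6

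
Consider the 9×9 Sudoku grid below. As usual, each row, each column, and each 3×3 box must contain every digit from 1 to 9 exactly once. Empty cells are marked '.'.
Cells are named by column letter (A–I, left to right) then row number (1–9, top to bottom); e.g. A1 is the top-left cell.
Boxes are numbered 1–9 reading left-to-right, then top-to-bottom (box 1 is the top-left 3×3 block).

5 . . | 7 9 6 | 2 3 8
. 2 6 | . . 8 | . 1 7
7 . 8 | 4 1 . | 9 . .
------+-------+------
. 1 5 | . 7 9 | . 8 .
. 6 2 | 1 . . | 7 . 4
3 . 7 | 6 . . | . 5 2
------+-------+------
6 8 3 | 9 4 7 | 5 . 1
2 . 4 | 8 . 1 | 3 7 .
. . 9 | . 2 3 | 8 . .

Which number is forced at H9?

4

Cell H9 itself could take any of {4, 6} by direct elimination.
Consider where 4 can go in column H.
H3 is out (row 3 already has a 4).
H5 is out (row 5 already has a 4).
H7 is out (row 7 already has a 4).
So the only cell in column H that can hold 4 is H9.
Therefore H9 = 4.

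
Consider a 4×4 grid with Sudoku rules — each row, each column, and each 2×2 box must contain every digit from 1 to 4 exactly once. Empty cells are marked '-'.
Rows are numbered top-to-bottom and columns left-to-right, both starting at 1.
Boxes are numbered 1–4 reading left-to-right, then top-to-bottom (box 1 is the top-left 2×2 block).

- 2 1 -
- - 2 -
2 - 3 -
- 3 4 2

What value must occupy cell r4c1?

1

Row 4 already contains {2, 3, 4}.
Column 1 already contains {2}.
Its 2×2 block (box 3) already contains {2, 3}.
The only value from 1–4 not eliminated is 1, so r4c1 = 1.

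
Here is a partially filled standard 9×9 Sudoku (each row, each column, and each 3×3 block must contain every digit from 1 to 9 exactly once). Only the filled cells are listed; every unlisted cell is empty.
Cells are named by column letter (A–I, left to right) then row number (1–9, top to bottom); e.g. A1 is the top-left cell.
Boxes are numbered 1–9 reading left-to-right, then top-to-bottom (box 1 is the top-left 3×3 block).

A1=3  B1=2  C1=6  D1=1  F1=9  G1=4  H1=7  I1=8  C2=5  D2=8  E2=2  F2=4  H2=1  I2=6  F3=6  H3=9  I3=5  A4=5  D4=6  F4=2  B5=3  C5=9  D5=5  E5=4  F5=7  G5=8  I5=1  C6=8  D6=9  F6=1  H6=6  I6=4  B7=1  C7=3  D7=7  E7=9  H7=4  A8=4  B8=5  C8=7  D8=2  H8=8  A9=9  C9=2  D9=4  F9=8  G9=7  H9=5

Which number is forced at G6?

Cell G6 itself could take any of {2, 3, 5} by direct elimination.
Consider where 5 can go in box 6.
G4 is out (row 4 already has a 5).
H4 is out (row 4 already has a 5).
I4 is out (row 4 already has a 5).
H5 is out (row 5 already has a 5).
So the only cell in box 6 that can hold 5 is G6.
Therefore G6 = 5.

5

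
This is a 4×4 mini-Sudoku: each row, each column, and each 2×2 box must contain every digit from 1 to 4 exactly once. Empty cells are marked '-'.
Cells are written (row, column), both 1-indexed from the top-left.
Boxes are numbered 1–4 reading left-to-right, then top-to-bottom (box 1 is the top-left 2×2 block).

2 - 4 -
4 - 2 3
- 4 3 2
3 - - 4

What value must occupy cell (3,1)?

1

Row 3 already contains {2, 3, 4}.
Column 1 already contains {2, 3, 4}.
Its 2×2 block (box 3) already contains {3, 4}.
The only value from 1–4 not eliminated is 1, so (3,1) = 1.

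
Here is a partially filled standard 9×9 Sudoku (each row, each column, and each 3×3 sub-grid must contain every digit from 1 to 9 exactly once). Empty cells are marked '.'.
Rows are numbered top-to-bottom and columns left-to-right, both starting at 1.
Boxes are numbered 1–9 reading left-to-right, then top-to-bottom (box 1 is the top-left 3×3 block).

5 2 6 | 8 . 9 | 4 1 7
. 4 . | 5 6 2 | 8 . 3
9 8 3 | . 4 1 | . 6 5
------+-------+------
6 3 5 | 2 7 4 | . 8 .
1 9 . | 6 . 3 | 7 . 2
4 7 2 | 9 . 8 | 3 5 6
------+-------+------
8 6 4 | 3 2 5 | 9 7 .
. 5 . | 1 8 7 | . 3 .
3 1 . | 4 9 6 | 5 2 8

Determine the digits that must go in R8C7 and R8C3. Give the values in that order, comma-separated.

6,9

For R8C7:
  Row 8 already contains {1, 3, 5, 7, 8}.
  Column 7 already contains {3, 4, 5, 7, 8, 9}.
  Its 3×3 block (box 9) already contains {2, 3, 5, 7, 8, 9}.
  The only value from 1–9 not eliminated is 6, so R8C7 = 6.
For R8C3:
  Row 8 already contains {1, 3, 5, 7, 8}.
  Column 3 already contains {2, 3, 4, 5, 6}.
  Its 3×3 block (box 7) already contains {1, 3, 4, 5, 6, 8}.
  The only value from 1–9 not eliminated is 9, so R8C3 = 9.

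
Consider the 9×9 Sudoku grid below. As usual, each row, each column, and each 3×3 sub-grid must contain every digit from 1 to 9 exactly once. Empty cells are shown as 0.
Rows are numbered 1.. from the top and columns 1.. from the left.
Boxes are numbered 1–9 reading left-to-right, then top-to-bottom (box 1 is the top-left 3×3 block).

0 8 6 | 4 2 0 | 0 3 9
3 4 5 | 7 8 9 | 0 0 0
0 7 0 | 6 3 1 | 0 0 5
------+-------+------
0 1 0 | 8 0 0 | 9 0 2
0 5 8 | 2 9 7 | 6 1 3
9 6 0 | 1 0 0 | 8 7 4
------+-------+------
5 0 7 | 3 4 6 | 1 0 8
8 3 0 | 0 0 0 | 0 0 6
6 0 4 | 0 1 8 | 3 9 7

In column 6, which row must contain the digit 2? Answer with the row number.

8

Consider where 2 can go in column 6.
row 1, column 6 is out (row 1 already has a 2).
row 4, column 6 is out (row 4 already has a 2).
row 6, column 6 is out (box 5 already has a 2).
So the only cell in column 6 that can hold 2 is row 8, column 6.
That is row 8.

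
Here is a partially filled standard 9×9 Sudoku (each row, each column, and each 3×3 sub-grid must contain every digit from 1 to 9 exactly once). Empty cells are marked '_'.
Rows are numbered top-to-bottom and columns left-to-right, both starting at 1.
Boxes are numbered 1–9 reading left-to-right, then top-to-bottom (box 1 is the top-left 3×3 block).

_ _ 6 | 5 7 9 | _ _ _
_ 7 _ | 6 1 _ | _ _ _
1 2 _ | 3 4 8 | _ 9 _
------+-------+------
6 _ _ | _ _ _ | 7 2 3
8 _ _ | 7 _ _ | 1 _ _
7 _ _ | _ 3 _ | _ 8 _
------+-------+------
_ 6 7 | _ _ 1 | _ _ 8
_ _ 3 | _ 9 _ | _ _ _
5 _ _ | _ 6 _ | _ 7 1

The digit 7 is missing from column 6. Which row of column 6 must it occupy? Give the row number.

8

Consider where 7 can go in column 6.
R2C6 is out (row 2 already has a 7).
R4C6 is out (row 4 already has a 7).
R5C6 is out (row 5 already has a 7).
R6C6 is out (row 6 already has a 7).
R9C6 is out (row 9 already has a 7).
So the only cell in column 6 that can hold 7 is R8C6.
That is row 8.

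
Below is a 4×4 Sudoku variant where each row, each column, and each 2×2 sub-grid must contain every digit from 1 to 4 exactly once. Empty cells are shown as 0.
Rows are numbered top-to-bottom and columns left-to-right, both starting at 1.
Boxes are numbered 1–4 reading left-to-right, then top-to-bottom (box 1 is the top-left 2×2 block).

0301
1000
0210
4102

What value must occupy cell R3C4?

Cell R3C4 itself could take any of {3, 4} by direct elimination.
Consider where 4 can go in row 3.
R3C1 is out (column 1 already has a 4).
So the only cell in row 3 that can hold 4 is R3C4.
Therefore R3C4 = 4.

4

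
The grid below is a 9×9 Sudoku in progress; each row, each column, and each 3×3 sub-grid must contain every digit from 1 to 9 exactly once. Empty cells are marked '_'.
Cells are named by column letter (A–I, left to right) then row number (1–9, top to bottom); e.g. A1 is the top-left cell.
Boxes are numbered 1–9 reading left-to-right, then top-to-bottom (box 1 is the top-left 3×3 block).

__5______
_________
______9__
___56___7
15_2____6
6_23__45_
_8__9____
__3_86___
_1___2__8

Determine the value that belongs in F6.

8

Cell F6 itself could take any of {1, 7, 8, 9} by direct elimination.
Consider where 8 can go in row 6.
B6 is out (column B already has a 8).
E6 is out (column E already has a 8).
I6 is out (column I already has a 8).
So the only cell in row 6 that can hold 8 is F6.
Therefore F6 = 8.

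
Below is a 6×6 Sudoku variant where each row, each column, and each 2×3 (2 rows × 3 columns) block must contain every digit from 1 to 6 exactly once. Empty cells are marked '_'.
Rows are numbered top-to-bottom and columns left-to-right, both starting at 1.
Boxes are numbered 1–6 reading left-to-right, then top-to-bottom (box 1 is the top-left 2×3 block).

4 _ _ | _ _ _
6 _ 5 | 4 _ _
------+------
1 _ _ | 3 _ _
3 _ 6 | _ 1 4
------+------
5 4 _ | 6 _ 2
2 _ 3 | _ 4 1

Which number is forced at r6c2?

Row 6 already contains {1, 2, 3, 4}.
Column 2 already contains {4}.
Its 2×3 block (box 5) already contains {2, 3, 4, 5}.
The only value from 1–6 not eliminated is 6, so r6c2 = 6.

6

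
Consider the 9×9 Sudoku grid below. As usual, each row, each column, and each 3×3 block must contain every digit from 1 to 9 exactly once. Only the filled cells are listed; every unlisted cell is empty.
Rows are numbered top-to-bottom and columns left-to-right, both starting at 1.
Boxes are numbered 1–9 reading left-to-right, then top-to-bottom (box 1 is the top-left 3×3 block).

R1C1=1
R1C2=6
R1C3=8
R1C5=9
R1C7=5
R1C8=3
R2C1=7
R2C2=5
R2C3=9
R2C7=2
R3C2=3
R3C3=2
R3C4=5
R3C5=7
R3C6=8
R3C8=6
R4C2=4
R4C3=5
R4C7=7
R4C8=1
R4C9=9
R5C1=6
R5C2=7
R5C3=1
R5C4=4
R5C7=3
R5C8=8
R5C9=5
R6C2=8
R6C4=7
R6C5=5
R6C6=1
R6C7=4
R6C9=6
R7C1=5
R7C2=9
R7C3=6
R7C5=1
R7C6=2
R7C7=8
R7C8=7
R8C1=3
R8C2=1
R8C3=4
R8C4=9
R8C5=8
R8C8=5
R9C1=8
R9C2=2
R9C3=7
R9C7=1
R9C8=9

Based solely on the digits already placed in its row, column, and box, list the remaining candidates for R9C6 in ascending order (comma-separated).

Row 9 already contains {1, 2, 7, 8, 9}.
Column 6 already contains {1, 2, 8}.
Its 3×3 block (box 8) already contains {1, 2, 8, 9}.
Removing those from 1–9 leaves {3, 4, 5, 6} as the candidates for R9C6.

3,4,5,6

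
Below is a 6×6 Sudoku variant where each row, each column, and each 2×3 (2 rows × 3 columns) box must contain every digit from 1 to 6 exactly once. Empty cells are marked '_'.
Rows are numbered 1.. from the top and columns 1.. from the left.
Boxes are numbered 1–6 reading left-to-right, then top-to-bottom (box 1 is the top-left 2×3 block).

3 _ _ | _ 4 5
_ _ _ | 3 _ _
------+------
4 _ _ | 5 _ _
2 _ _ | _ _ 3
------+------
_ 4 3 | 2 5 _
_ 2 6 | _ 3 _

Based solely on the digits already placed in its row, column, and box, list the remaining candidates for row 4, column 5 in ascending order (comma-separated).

Row 4 already contains {2, 3}.
Column 5 already contains {3, 4, 5}.
Its 2×3 block (box 4) already contains {3, 5}.
Removing those from 1–6 leaves {1, 6} as the candidates for row 4, column 5.

1,6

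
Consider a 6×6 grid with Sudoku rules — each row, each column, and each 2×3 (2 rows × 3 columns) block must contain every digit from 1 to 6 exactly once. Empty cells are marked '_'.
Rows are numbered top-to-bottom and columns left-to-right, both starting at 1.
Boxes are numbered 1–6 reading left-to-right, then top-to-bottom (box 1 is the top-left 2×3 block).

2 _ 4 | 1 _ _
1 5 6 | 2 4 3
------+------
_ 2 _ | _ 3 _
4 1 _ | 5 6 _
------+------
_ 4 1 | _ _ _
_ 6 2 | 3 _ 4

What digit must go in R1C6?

Cell R1C6 itself could take any of {5, 6} by direct elimination.
Consider where 6 can go in box 2.
R1C5 is out (column 5 already has a 6).
So the only cell in box 2 that can hold 6 is R1C6.
Therefore R1C6 = 6.

6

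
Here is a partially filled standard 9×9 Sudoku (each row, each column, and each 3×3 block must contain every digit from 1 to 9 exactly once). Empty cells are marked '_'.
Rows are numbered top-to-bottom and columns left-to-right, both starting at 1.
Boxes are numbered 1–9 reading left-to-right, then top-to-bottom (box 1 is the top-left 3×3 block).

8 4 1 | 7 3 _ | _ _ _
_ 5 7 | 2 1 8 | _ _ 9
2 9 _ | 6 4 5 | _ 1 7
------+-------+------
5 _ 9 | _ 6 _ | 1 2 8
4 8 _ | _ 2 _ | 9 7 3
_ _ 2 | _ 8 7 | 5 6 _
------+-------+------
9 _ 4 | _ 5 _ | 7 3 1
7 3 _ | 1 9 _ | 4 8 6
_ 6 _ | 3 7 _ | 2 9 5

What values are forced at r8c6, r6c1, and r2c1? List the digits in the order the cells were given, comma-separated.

2,3,6

For r8c6:
  Row 8 already contains {1, 3, 4, 6, 7, 8, 9}.
  Column 6 already contains {5, 7, 8}.
  Its 3×3 block (box 8) already contains {1, 3, 5, 7, 9}.
  The only value from 1–9 not eliminated is 2, so r8c6 = 2.
For r6c1:
  Consider where 3 can go in box 4.
  r4c2 is out (column 2 already has a 3).
  r5c3 is out (row 5 already has a 3).
  r6c2 is out (column 2 already has a 3).
  So the only cell in box 4 that can hold 3 is r6c1.
  So r6c1 = 3.
For r2c1:
  Consider where 6 can go in column 1.
  r6c1 is out (row 6 already has a 6).
  r9c1 is out (row 9 already has a 6).
  So the only cell in column 1 that can hold 6 is r2c1.
  So r2c1 = 6.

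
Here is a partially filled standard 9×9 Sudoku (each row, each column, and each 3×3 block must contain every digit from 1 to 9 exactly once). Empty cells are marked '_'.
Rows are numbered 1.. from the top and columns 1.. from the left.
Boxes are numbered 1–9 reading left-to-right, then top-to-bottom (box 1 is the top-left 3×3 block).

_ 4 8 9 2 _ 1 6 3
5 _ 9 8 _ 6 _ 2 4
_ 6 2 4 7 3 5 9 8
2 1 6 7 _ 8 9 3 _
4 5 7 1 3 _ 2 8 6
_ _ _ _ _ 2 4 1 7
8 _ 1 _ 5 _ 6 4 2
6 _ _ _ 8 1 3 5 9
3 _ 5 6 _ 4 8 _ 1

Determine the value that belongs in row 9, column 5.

9

Row 9 already contains {1, 3, 4, 5, 6, 8}.
Column 5 already contains {2, 3, 5, 7, 8}.
Its 3×3 block (box 8) already contains {1, 4, 5, 6, 8}.
The only value from 1–9 not eliminated is 9, so row 9, column 5 = 9.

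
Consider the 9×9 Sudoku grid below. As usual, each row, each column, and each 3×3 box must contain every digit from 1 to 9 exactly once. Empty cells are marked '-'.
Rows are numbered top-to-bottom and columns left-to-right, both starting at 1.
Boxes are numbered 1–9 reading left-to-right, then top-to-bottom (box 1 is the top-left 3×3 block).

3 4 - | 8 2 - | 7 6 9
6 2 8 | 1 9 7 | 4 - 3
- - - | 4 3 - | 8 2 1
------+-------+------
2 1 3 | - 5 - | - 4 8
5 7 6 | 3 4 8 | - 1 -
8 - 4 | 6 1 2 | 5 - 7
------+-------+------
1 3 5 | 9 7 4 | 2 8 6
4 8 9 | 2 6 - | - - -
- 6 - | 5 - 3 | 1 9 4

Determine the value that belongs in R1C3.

Row 1 already contains {2, 3, 4, 6, 7, 8, 9}.
Column 3 already contains {3, 4, 5, 6, 8, 9}.
Its 3×3 block (box 1) already contains {2, 3, 4, 6, 8}.
The only value from 1–9 not eliminated is 1, so R1C3 = 1.

1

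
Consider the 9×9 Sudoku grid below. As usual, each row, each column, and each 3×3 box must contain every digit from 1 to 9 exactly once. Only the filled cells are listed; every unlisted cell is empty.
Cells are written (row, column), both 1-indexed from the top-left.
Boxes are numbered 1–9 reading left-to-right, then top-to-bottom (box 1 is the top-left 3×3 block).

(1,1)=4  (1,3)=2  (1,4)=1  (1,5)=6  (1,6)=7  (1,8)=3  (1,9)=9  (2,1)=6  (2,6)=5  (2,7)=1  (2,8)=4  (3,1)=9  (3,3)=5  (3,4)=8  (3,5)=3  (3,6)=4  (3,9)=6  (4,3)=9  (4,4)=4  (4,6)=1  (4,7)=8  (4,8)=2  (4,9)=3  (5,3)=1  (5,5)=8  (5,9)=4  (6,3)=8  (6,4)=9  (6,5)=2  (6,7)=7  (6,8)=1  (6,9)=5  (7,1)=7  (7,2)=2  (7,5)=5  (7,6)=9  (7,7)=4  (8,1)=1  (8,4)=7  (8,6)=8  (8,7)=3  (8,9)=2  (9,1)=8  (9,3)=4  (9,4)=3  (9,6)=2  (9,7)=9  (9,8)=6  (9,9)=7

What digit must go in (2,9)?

Row 2 already contains {1, 4, 5, 6}.
Column 9 already contains {2, 3, 4, 5, 6, 7, 9}.
Its 3×3 block (box 3) already contains {1, 3, 4, 6, 9}.
The only value from 1–9 not eliminated is 8, so (2,9) = 8.

8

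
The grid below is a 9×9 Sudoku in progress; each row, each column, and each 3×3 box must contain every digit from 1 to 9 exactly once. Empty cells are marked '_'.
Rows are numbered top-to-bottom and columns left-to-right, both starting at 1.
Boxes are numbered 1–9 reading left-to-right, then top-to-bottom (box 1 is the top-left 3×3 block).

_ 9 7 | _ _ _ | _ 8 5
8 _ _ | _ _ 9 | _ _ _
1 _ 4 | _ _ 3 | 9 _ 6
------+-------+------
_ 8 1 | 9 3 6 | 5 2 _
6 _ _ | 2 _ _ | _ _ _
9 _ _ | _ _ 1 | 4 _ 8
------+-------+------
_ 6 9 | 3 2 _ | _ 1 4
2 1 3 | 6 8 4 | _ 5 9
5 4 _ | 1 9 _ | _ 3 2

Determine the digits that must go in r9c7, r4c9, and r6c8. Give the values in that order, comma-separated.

For r9c7:
  Consider where 6 can go in row 9.
  r9c3 is out (box 7 already has a 6).
  r9c6 is out (column 6 already has a 6).
  So the only cell in row 9 that can hold 6 is r9c7.
  So r9c7 = 6.
For r4c9:
  Row 4 already contains {1, 2, 3, 5, 6, 8, 9}.
  Column 9 already contains {2, 4, 5, 6, 8, 9}.
  Its 3×3 block (box 6) already contains {2, 4, 5, 8}.
  The only value from 1–9 not eliminated is 7, so r4c9 = 7.
For r6c8:
  Consider where 6 can go in column 8.
  r2c8 is out (box 3 already has a 6).
  r3c8 is out (row 3 already has a 6).
  r5c8 is out (row 5 already has a 6).
  So the only cell in column 8 that can hold 6 is r6c8.
  So r6c8 = 6.

6,7,6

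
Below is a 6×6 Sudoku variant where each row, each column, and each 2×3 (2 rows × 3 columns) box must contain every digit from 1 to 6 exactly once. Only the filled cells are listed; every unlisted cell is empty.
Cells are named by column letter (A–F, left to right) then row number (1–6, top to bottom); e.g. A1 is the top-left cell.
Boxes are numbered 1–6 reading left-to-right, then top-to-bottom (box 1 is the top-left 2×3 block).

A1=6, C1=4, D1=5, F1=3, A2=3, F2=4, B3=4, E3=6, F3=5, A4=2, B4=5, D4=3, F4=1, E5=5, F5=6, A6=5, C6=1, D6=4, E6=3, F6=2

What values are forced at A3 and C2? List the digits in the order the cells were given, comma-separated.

1,5

For A3:
  Row 3 already contains {4, 5, 6}.
  Column A already contains {2, 3, 5, 6}.
  Its 2×3 block (box 3) already contains {2, 4, 5}.
  The only value from 1–6 not eliminated is 1, so A3 = 1.
For C2:
  Consider where 5 can go in column C.
  C3 is out (row 3 already has a 5).
  C4 is out (row 4 already has a 5).
  C5 is out (row 5 already has a 5).
  So the only cell in column C that can hold 5 is C2.
  So C2 = 5.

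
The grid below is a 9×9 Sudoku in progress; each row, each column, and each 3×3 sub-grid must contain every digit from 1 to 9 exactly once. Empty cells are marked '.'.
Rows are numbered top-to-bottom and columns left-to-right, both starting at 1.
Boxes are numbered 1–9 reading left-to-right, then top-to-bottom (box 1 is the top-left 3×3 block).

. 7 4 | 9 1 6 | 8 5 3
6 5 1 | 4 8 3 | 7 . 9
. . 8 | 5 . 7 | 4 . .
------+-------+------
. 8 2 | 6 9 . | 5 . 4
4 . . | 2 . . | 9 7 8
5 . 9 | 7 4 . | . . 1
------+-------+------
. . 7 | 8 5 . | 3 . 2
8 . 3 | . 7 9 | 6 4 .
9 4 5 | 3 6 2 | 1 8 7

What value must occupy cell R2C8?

Row 2 already contains {1, 3, 4, 5, 6, 7, 8, 9}.
Column 8 already contains {4, 5, 7, 8}.
Its 3×3 block (box 3) already contains {3, 4, 5, 7, 8, 9}.
The only value from 1–9 not eliminated is 2, so R2C8 = 2.

2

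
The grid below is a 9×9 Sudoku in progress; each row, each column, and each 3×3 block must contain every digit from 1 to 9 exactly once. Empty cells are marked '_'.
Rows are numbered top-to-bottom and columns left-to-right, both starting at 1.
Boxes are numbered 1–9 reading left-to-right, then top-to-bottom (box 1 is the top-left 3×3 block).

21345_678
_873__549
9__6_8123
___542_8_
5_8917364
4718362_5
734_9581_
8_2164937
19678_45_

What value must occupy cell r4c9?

1

Row 4 already contains {2, 4, 5, 8}.
Column 9 already contains {3, 4, 5, 7, 8, 9}.
Its 3×3 block (box 6) already contains {2, 3, 4, 5, 6, 8}.
The only value from 1–9 not eliminated is 1, so r4c9 = 1.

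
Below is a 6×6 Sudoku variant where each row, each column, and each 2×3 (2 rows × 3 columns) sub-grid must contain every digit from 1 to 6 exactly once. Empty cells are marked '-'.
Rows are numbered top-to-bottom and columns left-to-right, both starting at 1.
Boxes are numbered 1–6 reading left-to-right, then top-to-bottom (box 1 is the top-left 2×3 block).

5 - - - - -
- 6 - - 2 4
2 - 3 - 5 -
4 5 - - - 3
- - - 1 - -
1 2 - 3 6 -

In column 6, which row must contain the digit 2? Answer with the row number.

5

Consider where 2 can go in column 6.
R1C6 is out (box 2 already has a 2).
R3C6 is out (row 3 already has a 2).
R6C6 is out (row 6 already has a 2).
So the only cell in column 6 that can hold 2 is R5C6.
That is row 5.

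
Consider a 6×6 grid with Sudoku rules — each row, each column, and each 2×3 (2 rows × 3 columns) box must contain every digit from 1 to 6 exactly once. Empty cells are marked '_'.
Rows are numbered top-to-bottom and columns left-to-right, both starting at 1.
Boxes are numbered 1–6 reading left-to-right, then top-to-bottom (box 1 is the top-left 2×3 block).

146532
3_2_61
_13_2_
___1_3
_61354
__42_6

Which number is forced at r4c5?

Row 4 already contains {1, 3}.
Column 5 already contains {2, 3, 5, 6}.
Its 2×3 block (box 4) already contains {1, 2, 3}.
The only value from 1–6 not eliminated is 4, so r4c5 = 4.

4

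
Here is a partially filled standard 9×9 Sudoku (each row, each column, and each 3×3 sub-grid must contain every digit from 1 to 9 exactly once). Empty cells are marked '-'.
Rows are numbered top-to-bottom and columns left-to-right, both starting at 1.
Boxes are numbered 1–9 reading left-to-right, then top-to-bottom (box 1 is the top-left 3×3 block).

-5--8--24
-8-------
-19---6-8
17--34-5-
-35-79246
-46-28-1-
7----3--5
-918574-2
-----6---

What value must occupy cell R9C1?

5

Cell R9C1 itself could take any of {2, 3, 4, 5, 8} by direct elimination.
Consider where 5 can go in column 1.
R1C1 is out (row 1 already has a 5). R2C1 is out (box 1 already has a 5). R3C1 is out (box 1 already has a 5). R5C1 is out (row 5 already has a 5). The remaining empty cells in column 1 are similarly blocked.
So the only cell in column 1 that can hold 5 is R9C1.
Therefore R9C1 = 5.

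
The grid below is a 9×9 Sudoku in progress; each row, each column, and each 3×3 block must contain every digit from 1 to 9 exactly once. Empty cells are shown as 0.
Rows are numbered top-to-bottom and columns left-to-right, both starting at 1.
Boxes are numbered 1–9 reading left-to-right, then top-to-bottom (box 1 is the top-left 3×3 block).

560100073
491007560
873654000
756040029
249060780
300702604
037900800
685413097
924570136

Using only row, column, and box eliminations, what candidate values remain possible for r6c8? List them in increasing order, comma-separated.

1,5

Row 6 already contains {2, 3, 4, 6, 7}.
Column 8 already contains {2, 3, 6, 7, 8, 9}.
Its 3×3 block (box 6) already contains {2, 4, 6, 7, 8, 9}.
Removing those from 1–9 leaves {1, 5} as the candidates for r6c8.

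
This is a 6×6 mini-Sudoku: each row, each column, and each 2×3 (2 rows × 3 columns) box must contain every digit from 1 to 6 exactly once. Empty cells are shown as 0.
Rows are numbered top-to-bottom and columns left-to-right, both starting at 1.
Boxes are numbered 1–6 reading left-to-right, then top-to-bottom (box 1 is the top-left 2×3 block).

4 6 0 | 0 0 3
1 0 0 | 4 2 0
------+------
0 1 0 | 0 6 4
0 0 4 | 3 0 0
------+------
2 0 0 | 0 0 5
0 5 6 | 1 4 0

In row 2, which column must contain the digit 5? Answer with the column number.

Consider where 5 can go in row 2.
R2C2 is out (column 2 already has a 5).
R2C6 is out (column 6 already has a 5).
So the only cell in row 2 that can hold 5 is R2C3.
That is column 3.

3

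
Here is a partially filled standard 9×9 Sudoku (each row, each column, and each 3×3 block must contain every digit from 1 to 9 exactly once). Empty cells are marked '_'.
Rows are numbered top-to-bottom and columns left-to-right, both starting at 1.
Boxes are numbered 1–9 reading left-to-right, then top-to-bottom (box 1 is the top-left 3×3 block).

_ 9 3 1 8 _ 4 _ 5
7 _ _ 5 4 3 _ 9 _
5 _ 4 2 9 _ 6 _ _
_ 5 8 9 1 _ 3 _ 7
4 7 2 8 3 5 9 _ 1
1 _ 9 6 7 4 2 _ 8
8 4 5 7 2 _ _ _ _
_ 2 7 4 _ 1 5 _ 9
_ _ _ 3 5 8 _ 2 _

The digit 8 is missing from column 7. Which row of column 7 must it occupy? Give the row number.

2

Consider where 8 can go in column 7.
r7c7 is out (row 7 already has a 8).
r9c7 is out (row 9 already has a 8).
So the only cell in column 7 that can hold 8 is r2c7.
That is row 2.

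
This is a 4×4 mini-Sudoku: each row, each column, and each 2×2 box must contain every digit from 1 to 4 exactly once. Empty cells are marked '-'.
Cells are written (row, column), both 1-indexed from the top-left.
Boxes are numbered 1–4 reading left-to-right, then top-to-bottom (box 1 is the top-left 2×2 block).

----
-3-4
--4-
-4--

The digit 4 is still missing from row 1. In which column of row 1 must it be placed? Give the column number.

Consider where 4 can go in row 1.
(1,2) is out (column 2 already has a 4).
(1,3) is out (column 3 already has a 4).
(1,4) is out (column 4 already has a 4).
So the only cell in row 1 that can hold 4 is (1,1).
That is column 1.

1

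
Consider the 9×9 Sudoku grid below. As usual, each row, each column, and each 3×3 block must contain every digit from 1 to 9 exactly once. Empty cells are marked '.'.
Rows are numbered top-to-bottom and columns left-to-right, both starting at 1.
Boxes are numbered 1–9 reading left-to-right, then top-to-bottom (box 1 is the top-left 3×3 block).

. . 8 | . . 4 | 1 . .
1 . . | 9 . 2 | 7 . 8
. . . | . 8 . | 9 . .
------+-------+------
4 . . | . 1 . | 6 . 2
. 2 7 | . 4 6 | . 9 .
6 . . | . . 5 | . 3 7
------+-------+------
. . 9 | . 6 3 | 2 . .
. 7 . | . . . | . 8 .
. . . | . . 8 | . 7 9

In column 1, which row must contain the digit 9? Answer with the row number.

1

Consider where 9 can go in column 1.
R3C1 is out (row 3 already has a 9).
R5C1 is out (row 5 already has a 9).
R7C1 is out (row 7 already has a 9).
R8C1 is out (box 7 already has a 9).
R9C1 is out (row 9 already has a 9).
So the only cell in column 1 that can hold 9 is R1C1.
That is row 1.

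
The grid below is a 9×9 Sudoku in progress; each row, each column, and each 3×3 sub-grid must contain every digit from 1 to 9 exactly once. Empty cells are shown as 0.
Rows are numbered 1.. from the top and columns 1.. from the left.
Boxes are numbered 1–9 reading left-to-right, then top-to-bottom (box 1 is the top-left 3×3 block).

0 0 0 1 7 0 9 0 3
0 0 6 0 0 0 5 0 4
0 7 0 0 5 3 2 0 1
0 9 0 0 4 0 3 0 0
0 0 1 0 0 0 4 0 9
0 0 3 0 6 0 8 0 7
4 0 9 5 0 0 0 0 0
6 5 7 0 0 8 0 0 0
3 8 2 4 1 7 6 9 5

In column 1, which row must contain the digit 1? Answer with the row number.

2

Consider where 1 can go in column 1.
row 1, column 1 is out (row 1 already has a 1).
row 3, column 1 is out (row 3 already has a 1).
row 4, column 1 is out (box 4 already has a 1).
row 5, column 1 is out (row 5 already has a 1).
row 6, column 1 is out (box 4 already has a 1).
So the only cell in column 1 that can hold 1 is row 2, column 1.
That is row 2.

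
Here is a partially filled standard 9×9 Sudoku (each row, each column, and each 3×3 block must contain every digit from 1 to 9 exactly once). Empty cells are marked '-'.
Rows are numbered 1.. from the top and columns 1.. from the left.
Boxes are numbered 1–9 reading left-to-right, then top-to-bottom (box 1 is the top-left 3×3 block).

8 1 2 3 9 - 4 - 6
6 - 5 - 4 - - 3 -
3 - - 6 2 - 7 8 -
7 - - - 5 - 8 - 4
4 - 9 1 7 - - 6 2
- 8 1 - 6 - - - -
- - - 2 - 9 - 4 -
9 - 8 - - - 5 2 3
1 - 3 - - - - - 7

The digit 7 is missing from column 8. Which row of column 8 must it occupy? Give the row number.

Consider where 7 can go in column 8.
row 1, column 8 is out (box 3 already has a 7).
row 4, column 8 is out (row 4 already has a 7).
row 9, column 8 is out (row 9 already has a 7).
So the only cell in column 8 that can hold 7 is row 6, column 8.
That is row 6.

6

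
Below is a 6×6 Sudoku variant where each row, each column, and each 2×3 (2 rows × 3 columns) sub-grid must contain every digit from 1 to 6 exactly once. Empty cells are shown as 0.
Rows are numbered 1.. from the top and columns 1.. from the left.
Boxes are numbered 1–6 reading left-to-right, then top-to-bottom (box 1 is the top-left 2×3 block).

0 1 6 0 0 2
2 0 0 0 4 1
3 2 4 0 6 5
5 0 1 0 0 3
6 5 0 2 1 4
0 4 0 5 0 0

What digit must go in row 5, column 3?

3

Row 5 already contains {1, 2, 4, 5, 6}.
Column 3 already contains {1, 4, 6}.
Its 2×3 block (box 5) already contains {4, 5, 6}.
The only value from 1–6 not eliminated is 3, so row 5, column 3 = 3.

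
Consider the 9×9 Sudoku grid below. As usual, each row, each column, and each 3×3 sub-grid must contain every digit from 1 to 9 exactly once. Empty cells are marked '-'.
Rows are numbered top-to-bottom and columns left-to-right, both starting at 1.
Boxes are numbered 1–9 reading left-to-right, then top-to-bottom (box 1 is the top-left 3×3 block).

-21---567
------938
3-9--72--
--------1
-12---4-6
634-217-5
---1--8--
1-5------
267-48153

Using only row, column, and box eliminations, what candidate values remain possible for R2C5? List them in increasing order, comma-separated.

Row 2 already contains {3, 8, 9}.
Column 5 already contains {2, 4}.
Its 3×3 block (box 2) already contains {7}.
Removing those from 1–9 leaves {1, 5, 6} as the candidates for R2C5.

1,5,6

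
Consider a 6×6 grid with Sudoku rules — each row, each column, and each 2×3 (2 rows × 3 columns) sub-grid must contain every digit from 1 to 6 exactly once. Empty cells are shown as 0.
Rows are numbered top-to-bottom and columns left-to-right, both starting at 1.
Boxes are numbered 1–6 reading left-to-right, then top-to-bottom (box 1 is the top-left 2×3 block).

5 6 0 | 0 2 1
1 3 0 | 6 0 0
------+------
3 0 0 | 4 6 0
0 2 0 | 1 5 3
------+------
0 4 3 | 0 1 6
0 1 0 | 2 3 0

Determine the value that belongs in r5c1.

2

Row 5 already contains {1, 3, 4, 6}.
Column 1 already contains {1, 3, 5}.
Its 2×3 block (box 5) already contains {1, 3, 4}.
The only value from 1–6 not eliminated is 2, so r5c1 = 2.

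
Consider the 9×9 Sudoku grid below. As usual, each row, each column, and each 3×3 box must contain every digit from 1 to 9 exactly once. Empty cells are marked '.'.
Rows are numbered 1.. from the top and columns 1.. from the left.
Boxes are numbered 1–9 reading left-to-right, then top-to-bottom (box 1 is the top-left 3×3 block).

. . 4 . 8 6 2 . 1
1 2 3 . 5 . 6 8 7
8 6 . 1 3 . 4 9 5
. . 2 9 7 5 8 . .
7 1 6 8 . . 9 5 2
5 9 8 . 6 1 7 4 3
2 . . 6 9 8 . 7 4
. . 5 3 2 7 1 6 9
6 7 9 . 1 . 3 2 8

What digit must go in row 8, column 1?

Row 8 already contains {1, 2, 3, 5, 6, 7, 9}.
Column 1 already contains {1, 2, 5, 6, 7, 8}.
Its 3×3 block (box 7) already contains {2, 5, 6, 7, 9}.
The only value from 1–9 not eliminated is 4, so row 8, column 1 = 4.

4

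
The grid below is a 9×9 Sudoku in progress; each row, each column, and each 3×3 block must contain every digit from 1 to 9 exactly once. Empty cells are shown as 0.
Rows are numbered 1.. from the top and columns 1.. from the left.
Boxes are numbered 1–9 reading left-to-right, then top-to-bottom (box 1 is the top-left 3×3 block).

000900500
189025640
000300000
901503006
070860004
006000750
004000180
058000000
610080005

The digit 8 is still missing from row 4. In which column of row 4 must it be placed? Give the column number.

Consider where 8 can go in row 4.
row 4, column 2 is out (column 2 already has a 8).
row 4, column 5 is out (column 5 already has a 8).
row 4, column 8 is out (column 8 already has a 8).
So the only cell in row 4 that can hold 8 is row 4, column 7.
That is column 7.

7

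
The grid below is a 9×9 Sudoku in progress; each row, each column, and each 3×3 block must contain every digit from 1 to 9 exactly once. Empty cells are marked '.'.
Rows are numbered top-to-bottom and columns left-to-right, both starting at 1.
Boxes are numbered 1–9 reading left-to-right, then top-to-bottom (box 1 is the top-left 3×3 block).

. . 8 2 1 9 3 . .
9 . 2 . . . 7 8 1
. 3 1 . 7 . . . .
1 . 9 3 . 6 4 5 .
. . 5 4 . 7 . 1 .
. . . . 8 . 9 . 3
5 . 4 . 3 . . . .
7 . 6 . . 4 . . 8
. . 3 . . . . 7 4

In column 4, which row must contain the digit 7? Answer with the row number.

7

Consider where 7 can go in column 4.
R2C4 is out (row 2 already has a 7).
R3C4 is out (row 3 already has a 7).
R6C4 is out (box 5 already has a 7).
R8C4 is out (row 8 already has a 7).
R9C4 is out (row 9 already has a 7).
So the only cell in column 4 that can hold 7 is R7C4.
That is row 7.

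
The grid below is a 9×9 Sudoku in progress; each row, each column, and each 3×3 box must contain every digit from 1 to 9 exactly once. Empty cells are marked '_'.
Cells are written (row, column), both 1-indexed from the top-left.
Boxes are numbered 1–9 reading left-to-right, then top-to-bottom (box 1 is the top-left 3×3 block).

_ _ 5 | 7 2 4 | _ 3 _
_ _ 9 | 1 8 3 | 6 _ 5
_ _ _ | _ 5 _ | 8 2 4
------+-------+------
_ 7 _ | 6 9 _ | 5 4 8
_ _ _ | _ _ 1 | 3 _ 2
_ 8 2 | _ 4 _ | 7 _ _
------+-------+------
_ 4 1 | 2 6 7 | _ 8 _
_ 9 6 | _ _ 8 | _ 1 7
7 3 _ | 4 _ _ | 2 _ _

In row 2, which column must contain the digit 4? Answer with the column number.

Consider where 4 can go in row 2.
(2,2) is out (column 2 already has a 4).
(2,8) is out (column 8 already has a 4).
So the only cell in row 2 that can hold 4 is (2,1).
That is column 1.

1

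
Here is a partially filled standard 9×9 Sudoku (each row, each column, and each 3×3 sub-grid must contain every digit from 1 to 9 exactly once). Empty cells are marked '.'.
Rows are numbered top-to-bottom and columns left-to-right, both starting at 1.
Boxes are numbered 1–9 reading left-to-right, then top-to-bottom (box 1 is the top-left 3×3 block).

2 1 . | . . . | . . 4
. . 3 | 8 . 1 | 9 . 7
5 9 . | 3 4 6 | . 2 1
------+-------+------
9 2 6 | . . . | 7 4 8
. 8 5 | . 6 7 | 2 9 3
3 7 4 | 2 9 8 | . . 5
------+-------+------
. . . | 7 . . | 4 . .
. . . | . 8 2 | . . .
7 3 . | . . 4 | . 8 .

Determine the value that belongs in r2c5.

2

Cell r2c5 itself could take any of {2, 5} by direct elimination.
Consider where 2 can go in column 5.
r1c5 is out (row 1 already has a 2).
r4c5 is out (row 4 already has a 2).
r7c5 is out (box 8 already has a 2).
r9c5 is out (box 8 already has a 2).
So the only cell in column 5 that can hold 2 is r2c5.
Therefore r2c5 = 2.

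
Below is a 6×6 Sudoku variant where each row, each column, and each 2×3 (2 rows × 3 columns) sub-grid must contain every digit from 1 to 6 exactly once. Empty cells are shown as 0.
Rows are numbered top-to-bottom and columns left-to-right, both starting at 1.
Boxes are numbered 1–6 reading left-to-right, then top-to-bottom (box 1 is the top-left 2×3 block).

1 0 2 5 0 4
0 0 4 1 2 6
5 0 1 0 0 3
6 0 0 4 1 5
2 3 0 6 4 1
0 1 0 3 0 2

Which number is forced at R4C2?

2

Row 4 already contains {1, 4, 5, 6}.
Column 2 already contains {1, 3}.
Its 2×3 block (box 3) already contains {1, 5, 6}.
The only value from 1–6 not eliminated is 2, so R4C2 = 2.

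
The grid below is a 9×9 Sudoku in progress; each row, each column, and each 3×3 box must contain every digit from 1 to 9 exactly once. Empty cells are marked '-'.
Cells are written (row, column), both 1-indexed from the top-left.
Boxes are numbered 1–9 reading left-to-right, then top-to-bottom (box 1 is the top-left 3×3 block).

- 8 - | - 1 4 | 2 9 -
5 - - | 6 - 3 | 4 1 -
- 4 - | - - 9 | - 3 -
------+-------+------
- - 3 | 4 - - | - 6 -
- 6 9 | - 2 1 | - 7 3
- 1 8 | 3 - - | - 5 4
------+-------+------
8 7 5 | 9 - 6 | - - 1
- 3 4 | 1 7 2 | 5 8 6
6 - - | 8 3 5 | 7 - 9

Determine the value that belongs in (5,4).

5

Row 5 already contains {1, 2, 3, 6, 7, 9}.
Column 4 already contains {1, 3, 4, 6, 8, 9}.
Its 3×3 block (box 5) already contains {1, 2, 3, 4}.
The only value from 1–9 not eliminated is 5, so (5,4) = 5.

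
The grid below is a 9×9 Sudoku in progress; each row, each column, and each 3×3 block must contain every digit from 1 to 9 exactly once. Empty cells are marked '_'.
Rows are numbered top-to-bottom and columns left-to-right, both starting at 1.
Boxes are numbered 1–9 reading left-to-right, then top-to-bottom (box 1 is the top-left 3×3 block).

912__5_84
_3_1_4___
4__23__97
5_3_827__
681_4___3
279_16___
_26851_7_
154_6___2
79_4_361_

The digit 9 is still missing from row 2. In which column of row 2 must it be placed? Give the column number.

5

Consider where 9 can go in row 2.
r2c1 is out (column 1 already has a 9).
r2c3 is out (column 3 already has a 9).
r2c7 is out (box 3 already has a 9).
r2c8 is out (column 8 already has a 9).
r2c9 is out (box 3 already has a 9).
So the only cell in row 2 that can hold 9 is r2c5.
That is column 5.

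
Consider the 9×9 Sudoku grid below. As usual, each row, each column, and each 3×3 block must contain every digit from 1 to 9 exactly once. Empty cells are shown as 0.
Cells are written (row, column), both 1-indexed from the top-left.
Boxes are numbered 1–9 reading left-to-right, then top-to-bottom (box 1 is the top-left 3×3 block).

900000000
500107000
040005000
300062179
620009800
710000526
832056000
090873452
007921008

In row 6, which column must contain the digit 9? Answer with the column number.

3

Consider where 9 can go in row 6.
(6,4) is out (column 4 already has a 9).
(6,5) is out (box 5 already has a 9).
(6,6) is out (column 6 already has a 9).
So the only cell in row 6 that can hold 9 is (6,3).
That is column 3.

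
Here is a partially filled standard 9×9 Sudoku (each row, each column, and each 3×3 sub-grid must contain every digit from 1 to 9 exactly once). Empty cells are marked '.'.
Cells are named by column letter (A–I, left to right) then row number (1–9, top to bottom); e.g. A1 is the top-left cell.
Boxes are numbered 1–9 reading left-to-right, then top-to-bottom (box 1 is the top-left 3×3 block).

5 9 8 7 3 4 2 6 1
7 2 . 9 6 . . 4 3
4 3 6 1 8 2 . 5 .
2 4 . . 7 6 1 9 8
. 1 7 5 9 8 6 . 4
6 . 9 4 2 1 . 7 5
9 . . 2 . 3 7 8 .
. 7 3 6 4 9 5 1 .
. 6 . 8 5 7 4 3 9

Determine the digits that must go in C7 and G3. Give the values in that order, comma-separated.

For C7:
  Consider where 4 can go in row 7.
  B7 is out (column B already has a 4).
  E7 is out (column E already has a 4).
  I7 is out (column I already has a 4).
  So the only cell in row 7 that can hold 4 is C7.
  So C7 = 4.
For G3:
  Row 3 already contains {1, 2, 3, 4, 5, 6, 8}.
  Column G already contains {1, 2, 4, 5, 6, 7}.
  Its 3×3 block (box 3) already contains {1, 2, 3, 4, 5, 6}.
  The only value from 1–9 not eliminated is 9, so G3 = 9.

4,9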